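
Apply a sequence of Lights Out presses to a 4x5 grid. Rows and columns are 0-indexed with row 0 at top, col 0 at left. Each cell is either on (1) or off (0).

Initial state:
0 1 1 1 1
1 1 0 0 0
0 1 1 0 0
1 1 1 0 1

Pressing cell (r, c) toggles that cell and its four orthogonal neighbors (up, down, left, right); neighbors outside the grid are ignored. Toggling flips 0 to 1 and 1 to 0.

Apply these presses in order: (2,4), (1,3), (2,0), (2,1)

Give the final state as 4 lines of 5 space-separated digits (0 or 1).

After press 1 at (2,4):
0 1 1 1 1
1 1 0 0 1
0 1 1 1 1
1 1 1 0 0

After press 2 at (1,3):
0 1 1 0 1
1 1 1 1 0
0 1 1 0 1
1 1 1 0 0

After press 3 at (2,0):
0 1 1 0 1
0 1 1 1 0
1 0 1 0 1
0 1 1 0 0

After press 4 at (2,1):
0 1 1 0 1
0 0 1 1 0
0 1 0 0 1
0 0 1 0 0

Answer: 0 1 1 0 1
0 0 1 1 0
0 1 0 0 1
0 0 1 0 0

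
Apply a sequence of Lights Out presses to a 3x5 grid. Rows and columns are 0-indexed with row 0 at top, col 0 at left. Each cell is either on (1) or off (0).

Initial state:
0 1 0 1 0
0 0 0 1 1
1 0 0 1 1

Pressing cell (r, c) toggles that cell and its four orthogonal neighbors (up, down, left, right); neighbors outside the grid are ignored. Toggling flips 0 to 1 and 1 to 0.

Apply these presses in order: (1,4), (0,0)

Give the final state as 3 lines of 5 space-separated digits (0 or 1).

After press 1 at (1,4):
0 1 0 1 1
0 0 0 0 0
1 0 0 1 0

After press 2 at (0,0):
1 0 0 1 1
1 0 0 0 0
1 0 0 1 0

Answer: 1 0 0 1 1
1 0 0 0 0
1 0 0 1 0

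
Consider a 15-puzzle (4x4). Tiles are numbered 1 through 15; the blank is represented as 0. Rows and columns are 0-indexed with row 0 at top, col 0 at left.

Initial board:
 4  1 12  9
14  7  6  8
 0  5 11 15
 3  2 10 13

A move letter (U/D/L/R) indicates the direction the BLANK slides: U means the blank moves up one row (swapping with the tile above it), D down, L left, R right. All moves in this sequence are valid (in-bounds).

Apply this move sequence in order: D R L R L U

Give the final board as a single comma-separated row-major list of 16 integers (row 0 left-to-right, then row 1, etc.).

After move 1 (D):
 4  1 12  9
14  7  6  8
 3  5 11 15
 0  2 10 13

After move 2 (R):
 4  1 12  9
14  7  6  8
 3  5 11 15
 2  0 10 13

After move 3 (L):
 4  1 12  9
14  7  6  8
 3  5 11 15
 0  2 10 13

After move 4 (R):
 4  1 12  9
14  7  6  8
 3  5 11 15
 2  0 10 13

After move 5 (L):
 4  1 12  9
14  7  6  8
 3  5 11 15
 0  2 10 13

After move 6 (U):
 4  1 12  9
14  7  6  8
 0  5 11 15
 3  2 10 13

Answer: 4, 1, 12, 9, 14, 7, 6, 8, 0, 5, 11, 15, 3, 2, 10, 13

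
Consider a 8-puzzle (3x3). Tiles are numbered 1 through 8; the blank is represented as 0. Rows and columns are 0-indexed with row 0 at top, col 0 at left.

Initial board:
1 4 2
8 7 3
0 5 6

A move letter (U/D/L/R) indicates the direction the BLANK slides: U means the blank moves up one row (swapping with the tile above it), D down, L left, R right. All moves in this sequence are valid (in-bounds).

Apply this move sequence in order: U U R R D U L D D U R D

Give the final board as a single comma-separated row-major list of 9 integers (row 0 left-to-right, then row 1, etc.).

After move 1 (U):
1 4 2
0 7 3
8 5 6

After move 2 (U):
0 4 2
1 7 3
8 5 6

After move 3 (R):
4 0 2
1 7 3
8 5 6

After move 4 (R):
4 2 0
1 7 3
8 5 6

After move 5 (D):
4 2 3
1 7 0
8 5 6

After move 6 (U):
4 2 0
1 7 3
8 5 6

After move 7 (L):
4 0 2
1 7 3
8 5 6

After move 8 (D):
4 7 2
1 0 3
8 5 6

After move 9 (D):
4 7 2
1 5 3
8 0 6

After move 10 (U):
4 7 2
1 0 3
8 5 6

After move 11 (R):
4 7 2
1 3 0
8 5 6

After move 12 (D):
4 7 2
1 3 6
8 5 0

Answer: 4, 7, 2, 1, 3, 6, 8, 5, 0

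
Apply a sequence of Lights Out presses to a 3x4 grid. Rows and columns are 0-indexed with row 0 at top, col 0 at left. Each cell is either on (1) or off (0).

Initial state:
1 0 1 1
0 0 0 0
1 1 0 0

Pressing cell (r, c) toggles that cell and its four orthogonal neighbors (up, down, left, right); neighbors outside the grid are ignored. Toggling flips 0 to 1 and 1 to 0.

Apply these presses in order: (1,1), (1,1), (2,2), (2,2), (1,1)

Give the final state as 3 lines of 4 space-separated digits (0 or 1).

After press 1 at (1,1):
1 1 1 1
1 1 1 0
1 0 0 0

After press 2 at (1,1):
1 0 1 1
0 0 0 0
1 1 0 0

After press 3 at (2,2):
1 0 1 1
0 0 1 0
1 0 1 1

After press 4 at (2,2):
1 0 1 1
0 0 0 0
1 1 0 0

After press 5 at (1,1):
1 1 1 1
1 1 1 0
1 0 0 0

Answer: 1 1 1 1
1 1 1 0
1 0 0 0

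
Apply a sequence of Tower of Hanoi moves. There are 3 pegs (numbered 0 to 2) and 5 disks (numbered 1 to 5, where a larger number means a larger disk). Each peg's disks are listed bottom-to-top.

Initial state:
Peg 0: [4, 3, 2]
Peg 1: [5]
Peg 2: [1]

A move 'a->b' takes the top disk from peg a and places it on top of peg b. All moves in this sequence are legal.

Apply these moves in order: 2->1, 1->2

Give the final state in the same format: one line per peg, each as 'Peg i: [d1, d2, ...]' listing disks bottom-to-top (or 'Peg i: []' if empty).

Answer: Peg 0: [4, 3, 2]
Peg 1: [5]
Peg 2: [1]

Derivation:
After move 1 (2->1):
Peg 0: [4, 3, 2]
Peg 1: [5, 1]
Peg 2: []

After move 2 (1->2):
Peg 0: [4, 3, 2]
Peg 1: [5]
Peg 2: [1]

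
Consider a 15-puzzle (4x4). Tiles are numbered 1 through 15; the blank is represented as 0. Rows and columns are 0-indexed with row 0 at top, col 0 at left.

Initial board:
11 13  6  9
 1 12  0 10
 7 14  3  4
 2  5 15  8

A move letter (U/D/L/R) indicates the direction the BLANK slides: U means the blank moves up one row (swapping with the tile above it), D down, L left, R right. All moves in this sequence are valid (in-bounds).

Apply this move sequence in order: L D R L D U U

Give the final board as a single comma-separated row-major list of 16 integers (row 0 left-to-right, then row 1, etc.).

After move 1 (L):
11 13  6  9
 1  0 12 10
 7 14  3  4
 2  5 15  8

After move 2 (D):
11 13  6  9
 1 14 12 10
 7  0  3  4
 2  5 15  8

After move 3 (R):
11 13  6  9
 1 14 12 10
 7  3  0  4
 2  5 15  8

After move 4 (L):
11 13  6  9
 1 14 12 10
 7  0  3  4
 2  5 15  8

After move 5 (D):
11 13  6  9
 1 14 12 10
 7  5  3  4
 2  0 15  8

After move 6 (U):
11 13  6  9
 1 14 12 10
 7  0  3  4
 2  5 15  8

After move 7 (U):
11 13  6  9
 1  0 12 10
 7 14  3  4
 2  5 15  8

Answer: 11, 13, 6, 9, 1, 0, 12, 10, 7, 14, 3, 4, 2, 5, 15, 8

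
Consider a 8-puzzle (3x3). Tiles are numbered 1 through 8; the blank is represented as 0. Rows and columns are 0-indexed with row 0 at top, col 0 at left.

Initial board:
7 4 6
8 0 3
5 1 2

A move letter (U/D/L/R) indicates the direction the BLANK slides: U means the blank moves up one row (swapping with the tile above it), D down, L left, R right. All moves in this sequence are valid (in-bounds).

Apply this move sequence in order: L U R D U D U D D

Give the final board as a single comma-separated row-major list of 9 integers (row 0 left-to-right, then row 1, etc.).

Answer: 4, 8, 6, 7, 1, 3, 5, 0, 2

Derivation:
After move 1 (L):
7 4 6
0 8 3
5 1 2

After move 2 (U):
0 4 6
7 8 3
5 1 2

After move 3 (R):
4 0 6
7 8 3
5 1 2

After move 4 (D):
4 8 6
7 0 3
5 1 2

After move 5 (U):
4 0 6
7 8 3
5 1 2

After move 6 (D):
4 8 6
7 0 3
5 1 2

After move 7 (U):
4 0 6
7 8 3
5 1 2

After move 8 (D):
4 8 6
7 0 3
5 1 2

After move 9 (D):
4 8 6
7 1 3
5 0 2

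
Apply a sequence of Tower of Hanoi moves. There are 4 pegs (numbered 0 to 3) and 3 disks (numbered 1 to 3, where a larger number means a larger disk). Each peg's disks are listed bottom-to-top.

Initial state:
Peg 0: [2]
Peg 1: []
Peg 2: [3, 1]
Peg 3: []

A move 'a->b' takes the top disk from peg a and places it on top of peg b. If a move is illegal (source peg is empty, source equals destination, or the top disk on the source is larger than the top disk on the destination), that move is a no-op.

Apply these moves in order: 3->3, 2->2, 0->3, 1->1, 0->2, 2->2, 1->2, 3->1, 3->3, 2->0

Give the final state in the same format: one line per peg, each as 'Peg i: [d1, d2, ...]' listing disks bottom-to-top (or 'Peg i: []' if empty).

After move 1 (3->3):
Peg 0: [2]
Peg 1: []
Peg 2: [3, 1]
Peg 3: []

After move 2 (2->2):
Peg 0: [2]
Peg 1: []
Peg 2: [3, 1]
Peg 3: []

After move 3 (0->3):
Peg 0: []
Peg 1: []
Peg 2: [3, 1]
Peg 3: [2]

After move 4 (1->1):
Peg 0: []
Peg 1: []
Peg 2: [3, 1]
Peg 3: [2]

After move 5 (0->2):
Peg 0: []
Peg 1: []
Peg 2: [3, 1]
Peg 3: [2]

After move 6 (2->2):
Peg 0: []
Peg 1: []
Peg 2: [3, 1]
Peg 3: [2]

After move 7 (1->2):
Peg 0: []
Peg 1: []
Peg 2: [3, 1]
Peg 3: [2]

After move 8 (3->1):
Peg 0: []
Peg 1: [2]
Peg 2: [3, 1]
Peg 3: []

After move 9 (3->3):
Peg 0: []
Peg 1: [2]
Peg 2: [3, 1]
Peg 3: []

After move 10 (2->0):
Peg 0: [1]
Peg 1: [2]
Peg 2: [3]
Peg 3: []

Answer: Peg 0: [1]
Peg 1: [2]
Peg 2: [3]
Peg 3: []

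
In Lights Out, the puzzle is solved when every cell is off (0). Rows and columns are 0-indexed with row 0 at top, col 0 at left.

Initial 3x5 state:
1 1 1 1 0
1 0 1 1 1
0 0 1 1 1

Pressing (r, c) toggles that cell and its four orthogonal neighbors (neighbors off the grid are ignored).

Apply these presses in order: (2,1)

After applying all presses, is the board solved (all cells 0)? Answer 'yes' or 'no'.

Answer: no

Derivation:
After press 1 at (2,1):
1 1 1 1 0
1 1 1 1 1
1 1 0 1 1

Lights still on: 13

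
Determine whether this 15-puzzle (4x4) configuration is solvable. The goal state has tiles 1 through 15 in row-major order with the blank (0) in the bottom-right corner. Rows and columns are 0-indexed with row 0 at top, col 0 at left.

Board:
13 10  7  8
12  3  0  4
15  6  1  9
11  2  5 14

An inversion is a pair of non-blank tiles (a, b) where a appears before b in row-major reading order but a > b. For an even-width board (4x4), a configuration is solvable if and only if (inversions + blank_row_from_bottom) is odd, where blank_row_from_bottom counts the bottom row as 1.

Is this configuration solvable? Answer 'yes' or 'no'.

Answer: no

Derivation:
Inversions: 59
Blank is in row 1 (0-indexed from top), which is row 3 counting from the bottom (bottom = 1).
59 + 3 = 62, which is even, so the puzzle is not solvable.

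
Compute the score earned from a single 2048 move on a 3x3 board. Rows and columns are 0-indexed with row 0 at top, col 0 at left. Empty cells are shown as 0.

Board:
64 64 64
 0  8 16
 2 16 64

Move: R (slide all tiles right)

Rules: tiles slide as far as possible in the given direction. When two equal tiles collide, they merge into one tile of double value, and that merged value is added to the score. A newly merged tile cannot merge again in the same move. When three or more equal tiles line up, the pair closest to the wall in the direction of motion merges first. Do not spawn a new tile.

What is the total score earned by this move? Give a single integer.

Answer: 128

Derivation:
Slide right:
row 0: [64, 64, 64] -> [0, 64, 128]  score +128 (running 128)
row 1: [0, 8, 16] -> [0, 8, 16]  score +0 (running 128)
row 2: [2, 16, 64] -> [2, 16, 64]  score +0 (running 128)
Board after move:
  0  64 128
  0   8  16
  2  16  64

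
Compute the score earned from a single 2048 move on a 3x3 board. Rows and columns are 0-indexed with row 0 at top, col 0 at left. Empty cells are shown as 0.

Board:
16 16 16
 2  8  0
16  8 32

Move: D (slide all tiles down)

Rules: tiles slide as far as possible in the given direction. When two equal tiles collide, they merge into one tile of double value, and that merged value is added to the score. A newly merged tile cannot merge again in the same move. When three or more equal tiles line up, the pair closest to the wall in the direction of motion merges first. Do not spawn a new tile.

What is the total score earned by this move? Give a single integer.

Slide down:
col 0: [16, 2, 16] -> [16, 2, 16]  score +0 (running 0)
col 1: [16, 8, 8] -> [0, 16, 16]  score +16 (running 16)
col 2: [16, 0, 32] -> [0, 16, 32]  score +0 (running 16)
Board after move:
16  0  0
 2 16 16
16 16 32

Answer: 16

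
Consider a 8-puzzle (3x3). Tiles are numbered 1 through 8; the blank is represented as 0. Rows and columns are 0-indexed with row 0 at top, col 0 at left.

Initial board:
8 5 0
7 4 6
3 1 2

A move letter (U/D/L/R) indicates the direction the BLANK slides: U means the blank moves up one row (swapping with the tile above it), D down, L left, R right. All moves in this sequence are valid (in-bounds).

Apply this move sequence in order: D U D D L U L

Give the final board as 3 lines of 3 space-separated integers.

Answer: 8 5 6
0 7 2
3 4 1

Derivation:
After move 1 (D):
8 5 6
7 4 0
3 1 2

After move 2 (U):
8 5 0
7 4 6
3 1 2

After move 3 (D):
8 5 6
7 4 0
3 1 2

After move 4 (D):
8 5 6
7 4 2
3 1 0

After move 5 (L):
8 5 6
7 4 2
3 0 1

After move 6 (U):
8 5 6
7 0 2
3 4 1

After move 7 (L):
8 5 6
0 7 2
3 4 1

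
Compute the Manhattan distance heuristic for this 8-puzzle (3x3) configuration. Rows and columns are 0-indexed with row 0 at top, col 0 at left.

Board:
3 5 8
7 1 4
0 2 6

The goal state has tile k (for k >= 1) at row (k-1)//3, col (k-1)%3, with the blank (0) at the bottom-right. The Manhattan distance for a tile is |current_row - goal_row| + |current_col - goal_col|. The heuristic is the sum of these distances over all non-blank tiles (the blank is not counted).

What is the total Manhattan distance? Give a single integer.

Tile 3: (0,0)->(0,2) = 2
Tile 5: (0,1)->(1,1) = 1
Tile 8: (0,2)->(2,1) = 3
Tile 7: (1,0)->(2,0) = 1
Tile 1: (1,1)->(0,0) = 2
Tile 4: (1,2)->(1,0) = 2
Tile 2: (2,1)->(0,1) = 2
Tile 6: (2,2)->(1,2) = 1
Sum: 2 + 1 + 3 + 1 + 2 + 2 + 2 + 1 = 14

Answer: 14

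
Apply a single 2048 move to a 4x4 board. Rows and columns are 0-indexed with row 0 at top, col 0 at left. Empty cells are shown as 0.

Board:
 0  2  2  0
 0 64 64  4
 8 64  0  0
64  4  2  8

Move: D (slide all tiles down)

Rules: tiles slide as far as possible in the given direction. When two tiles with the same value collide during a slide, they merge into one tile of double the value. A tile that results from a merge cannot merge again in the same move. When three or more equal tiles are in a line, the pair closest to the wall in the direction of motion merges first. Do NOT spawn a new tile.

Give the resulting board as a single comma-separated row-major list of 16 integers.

Answer: 0, 0, 0, 0, 0, 2, 2, 0, 8, 128, 64, 4, 64, 4, 2, 8

Derivation:
Slide down:
col 0: [0, 0, 8, 64] -> [0, 0, 8, 64]
col 1: [2, 64, 64, 4] -> [0, 2, 128, 4]
col 2: [2, 64, 0, 2] -> [0, 2, 64, 2]
col 3: [0, 4, 0, 8] -> [0, 0, 4, 8]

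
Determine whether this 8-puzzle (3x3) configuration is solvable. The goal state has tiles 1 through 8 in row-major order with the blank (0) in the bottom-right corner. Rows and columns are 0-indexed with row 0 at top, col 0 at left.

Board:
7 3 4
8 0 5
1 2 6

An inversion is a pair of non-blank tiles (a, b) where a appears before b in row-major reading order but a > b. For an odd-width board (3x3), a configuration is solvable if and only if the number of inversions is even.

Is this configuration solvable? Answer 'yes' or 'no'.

Inversions (pairs i<j in row-major order where tile[i] > tile[j] > 0): 16
16 is even, so the puzzle is solvable.

Answer: yes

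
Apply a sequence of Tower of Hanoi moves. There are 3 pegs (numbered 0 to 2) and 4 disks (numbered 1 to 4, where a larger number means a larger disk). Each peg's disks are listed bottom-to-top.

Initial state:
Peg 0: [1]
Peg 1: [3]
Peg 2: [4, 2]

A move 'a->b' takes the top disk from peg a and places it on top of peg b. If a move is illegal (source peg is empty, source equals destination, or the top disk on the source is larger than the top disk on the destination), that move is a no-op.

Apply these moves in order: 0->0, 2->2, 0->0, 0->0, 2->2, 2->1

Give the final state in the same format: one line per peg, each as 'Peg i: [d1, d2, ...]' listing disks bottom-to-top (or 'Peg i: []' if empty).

After move 1 (0->0):
Peg 0: [1]
Peg 1: [3]
Peg 2: [4, 2]

After move 2 (2->2):
Peg 0: [1]
Peg 1: [3]
Peg 2: [4, 2]

After move 3 (0->0):
Peg 0: [1]
Peg 1: [3]
Peg 2: [4, 2]

After move 4 (0->0):
Peg 0: [1]
Peg 1: [3]
Peg 2: [4, 2]

After move 5 (2->2):
Peg 0: [1]
Peg 1: [3]
Peg 2: [4, 2]

After move 6 (2->1):
Peg 0: [1]
Peg 1: [3, 2]
Peg 2: [4]

Answer: Peg 0: [1]
Peg 1: [3, 2]
Peg 2: [4]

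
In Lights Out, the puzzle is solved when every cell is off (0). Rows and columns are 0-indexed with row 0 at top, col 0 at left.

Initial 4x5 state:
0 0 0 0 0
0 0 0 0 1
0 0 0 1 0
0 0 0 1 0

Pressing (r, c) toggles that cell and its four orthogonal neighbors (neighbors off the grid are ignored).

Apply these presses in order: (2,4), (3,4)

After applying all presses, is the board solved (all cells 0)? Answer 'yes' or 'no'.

After press 1 at (2,4):
0 0 0 0 0
0 0 0 0 0
0 0 0 0 1
0 0 0 1 1

After press 2 at (3,4):
0 0 0 0 0
0 0 0 0 0
0 0 0 0 0
0 0 0 0 0

Lights still on: 0

Answer: yes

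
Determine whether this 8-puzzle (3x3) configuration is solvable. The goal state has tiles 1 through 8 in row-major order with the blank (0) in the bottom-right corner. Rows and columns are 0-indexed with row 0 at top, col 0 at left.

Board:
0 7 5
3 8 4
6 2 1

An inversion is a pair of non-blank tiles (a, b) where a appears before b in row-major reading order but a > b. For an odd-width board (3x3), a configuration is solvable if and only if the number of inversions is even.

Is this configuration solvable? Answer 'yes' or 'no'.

Answer: no

Derivation:
Inversions (pairs i<j in row-major order where tile[i] > tile[j] > 0): 21
21 is odd, so the puzzle is not solvable.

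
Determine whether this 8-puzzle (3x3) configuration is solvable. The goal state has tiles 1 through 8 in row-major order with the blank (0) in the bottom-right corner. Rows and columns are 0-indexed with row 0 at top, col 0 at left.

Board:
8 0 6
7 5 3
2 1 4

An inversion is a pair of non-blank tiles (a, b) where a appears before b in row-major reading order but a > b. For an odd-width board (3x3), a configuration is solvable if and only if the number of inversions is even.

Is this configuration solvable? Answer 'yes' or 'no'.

Inversions (pairs i<j in row-major order where tile[i] > tile[j] > 0): 24
24 is even, so the puzzle is solvable.

Answer: yes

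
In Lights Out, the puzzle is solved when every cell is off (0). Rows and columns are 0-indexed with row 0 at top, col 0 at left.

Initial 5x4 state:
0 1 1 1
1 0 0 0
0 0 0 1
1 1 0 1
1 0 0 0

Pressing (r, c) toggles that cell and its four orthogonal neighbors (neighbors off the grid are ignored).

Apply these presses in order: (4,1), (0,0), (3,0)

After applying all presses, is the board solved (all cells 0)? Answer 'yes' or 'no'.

Answer: no

Derivation:
After press 1 at (4,1):
0 1 1 1
1 0 0 0
0 0 0 1
1 0 0 1
0 1 1 0

After press 2 at (0,0):
1 0 1 1
0 0 0 0
0 0 0 1
1 0 0 1
0 1 1 0

After press 3 at (3,0):
1 0 1 1
0 0 0 0
1 0 0 1
0 1 0 1
1 1 1 0

Lights still on: 10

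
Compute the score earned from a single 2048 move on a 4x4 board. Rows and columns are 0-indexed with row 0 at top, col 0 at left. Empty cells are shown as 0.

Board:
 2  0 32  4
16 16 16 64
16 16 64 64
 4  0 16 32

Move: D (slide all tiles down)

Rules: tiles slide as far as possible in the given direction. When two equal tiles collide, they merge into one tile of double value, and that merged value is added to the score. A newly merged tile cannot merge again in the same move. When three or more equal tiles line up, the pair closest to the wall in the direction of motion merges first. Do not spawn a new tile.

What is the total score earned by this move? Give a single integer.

Slide down:
col 0: [2, 16, 16, 4] -> [0, 2, 32, 4]  score +32 (running 32)
col 1: [0, 16, 16, 0] -> [0, 0, 0, 32]  score +32 (running 64)
col 2: [32, 16, 64, 16] -> [32, 16, 64, 16]  score +0 (running 64)
col 3: [4, 64, 64, 32] -> [0, 4, 128, 32]  score +128 (running 192)
Board after move:
  0   0  32   0
  2   0  16   4
 32   0  64 128
  4  32  16  32

Answer: 192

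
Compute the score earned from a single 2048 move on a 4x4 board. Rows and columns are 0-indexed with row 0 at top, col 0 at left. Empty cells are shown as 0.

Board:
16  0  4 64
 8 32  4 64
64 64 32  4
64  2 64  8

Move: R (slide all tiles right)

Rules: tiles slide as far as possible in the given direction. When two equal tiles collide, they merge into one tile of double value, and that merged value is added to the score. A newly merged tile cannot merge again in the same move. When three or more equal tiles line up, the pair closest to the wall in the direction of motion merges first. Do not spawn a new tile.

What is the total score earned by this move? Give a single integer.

Slide right:
row 0: [16, 0, 4, 64] -> [0, 16, 4, 64]  score +0 (running 0)
row 1: [8, 32, 4, 64] -> [8, 32, 4, 64]  score +0 (running 0)
row 2: [64, 64, 32, 4] -> [0, 128, 32, 4]  score +128 (running 128)
row 3: [64, 2, 64, 8] -> [64, 2, 64, 8]  score +0 (running 128)
Board after move:
  0  16   4  64
  8  32   4  64
  0 128  32   4
 64   2  64   8

Answer: 128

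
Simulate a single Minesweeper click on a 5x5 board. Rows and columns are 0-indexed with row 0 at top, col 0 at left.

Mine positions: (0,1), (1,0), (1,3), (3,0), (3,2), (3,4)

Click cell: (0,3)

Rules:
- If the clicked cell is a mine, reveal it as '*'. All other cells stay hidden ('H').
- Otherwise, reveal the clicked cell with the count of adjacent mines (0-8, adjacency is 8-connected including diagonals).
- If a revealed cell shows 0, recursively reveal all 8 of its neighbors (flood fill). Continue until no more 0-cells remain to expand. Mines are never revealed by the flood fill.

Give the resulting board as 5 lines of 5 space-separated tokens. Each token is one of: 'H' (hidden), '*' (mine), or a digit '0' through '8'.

H H H 1 H
H H H H H
H H H H H
H H H H H
H H H H H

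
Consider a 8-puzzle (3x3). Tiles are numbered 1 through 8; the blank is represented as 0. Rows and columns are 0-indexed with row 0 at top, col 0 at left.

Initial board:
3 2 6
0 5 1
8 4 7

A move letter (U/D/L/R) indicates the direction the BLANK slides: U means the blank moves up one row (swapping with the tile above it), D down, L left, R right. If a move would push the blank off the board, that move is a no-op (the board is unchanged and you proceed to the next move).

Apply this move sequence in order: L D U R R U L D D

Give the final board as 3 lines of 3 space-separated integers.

Answer: 3 1 2
5 4 6
8 0 7

Derivation:
After move 1 (L):
3 2 6
0 5 1
8 4 7

After move 2 (D):
3 2 6
8 5 1
0 4 7

After move 3 (U):
3 2 6
0 5 1
8 4 7

After move 4 (R):
3 2 6
5 0 1
8 4 7

After move 5 (R):
3 2 6
5 1 0
8 4 7

After move 6 (U):
3 2 0
5 1 6
8 4 7

After move 7 (L):
3 0 2
5 1 6
8 4 7

After move 8 (D):
3 1 2
5 0 6
8 4 7

After move 9 (D):
3 1 2
5 4 6
8 0 7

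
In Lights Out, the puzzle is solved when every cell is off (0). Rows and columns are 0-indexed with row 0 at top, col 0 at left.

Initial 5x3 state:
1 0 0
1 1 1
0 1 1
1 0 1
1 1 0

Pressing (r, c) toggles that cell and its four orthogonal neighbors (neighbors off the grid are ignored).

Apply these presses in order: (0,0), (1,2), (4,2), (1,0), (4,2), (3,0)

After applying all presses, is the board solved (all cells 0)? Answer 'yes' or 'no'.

After press 1 at (0,0):
0 1 0
0 1 1
0 1 1
1 0 1
1 1 0

After press 2 at (1,2):
0 1 1
0 0 0
0 1 0
1 0 1
1 1 0

After press 3 at (4,2):
0 1 1
0 0 0
0 1 0
1 0 0
1 0 1

After press 4 at (1,0):
1 1 1
1 1 0
1 1 0
1 0 0
1 0 1

After press 5 at (4,2):
1 1 1
1 1 0
1 1 0
1 0 1
1 1 0

After press 6 at (3,0):
1 1 1
1 1 0
0 1 0
0 1 1
0 1 0

Lights still on: 9

Answer: no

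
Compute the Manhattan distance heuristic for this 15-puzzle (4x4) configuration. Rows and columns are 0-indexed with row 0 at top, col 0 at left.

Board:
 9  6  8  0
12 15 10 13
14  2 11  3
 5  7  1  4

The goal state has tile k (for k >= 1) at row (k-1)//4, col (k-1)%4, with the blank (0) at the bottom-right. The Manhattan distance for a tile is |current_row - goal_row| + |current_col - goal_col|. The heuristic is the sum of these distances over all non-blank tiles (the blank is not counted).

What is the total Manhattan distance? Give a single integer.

Tile 9: at (0,0), goal (2,0), distance |0-2|+|0-0| = 2
Tile 6: at (0,1), goal (1,1), distance |0-1|+|1-1| = 1
Tile 8: at (0,2), goal (1,3), distance |0-1|+|2-3| = 2
Tile 12: at (1,0), goal (2,3), distance |1-2|+|0-3| = 4
Tile 15: at (1,1), goal (3,2), distance |1-3|+|1-2| = 3
Tile 10: at (1,2), goal (2,1), distance |1-2|+|2-1| = 2
Tile 13: at (1,3), goal (3,0), distance |1-3|+|3-0| = 5
Tile 14: at (2,0), goal (3,1), distance |2-3|+|0-1| = 2
Tile 2: at (2,1), goal (0,1), distance |2-0|+|1-1| = 2
Tile 11: at (2,2), goal (2,2), distance |2-2|+|2-2| = 0
Tile 3: at (2,3), goal (0,2), distance |2-0|+|3-2| = 3
Tile 5: at (3,0), goal (1,0), distance |3-1|+|0-0| = 2
Tile 7: at (3,1), goal (1,2), distance |3-1|+|1-2| = 3
Tile 1: at (3,2), goal (0,0), distance |3-0|+|2-0| = 5
Tile 4: at (3,3), goal (0,3), distance |3-0|+|3-3| = 3
Sum: 2 + 1 + 2 + 4 + 3 + 2 + 5 + 2 + 2 + 0 + 3 + 2 + 3 + 5 + 3 = 39

Answer: 39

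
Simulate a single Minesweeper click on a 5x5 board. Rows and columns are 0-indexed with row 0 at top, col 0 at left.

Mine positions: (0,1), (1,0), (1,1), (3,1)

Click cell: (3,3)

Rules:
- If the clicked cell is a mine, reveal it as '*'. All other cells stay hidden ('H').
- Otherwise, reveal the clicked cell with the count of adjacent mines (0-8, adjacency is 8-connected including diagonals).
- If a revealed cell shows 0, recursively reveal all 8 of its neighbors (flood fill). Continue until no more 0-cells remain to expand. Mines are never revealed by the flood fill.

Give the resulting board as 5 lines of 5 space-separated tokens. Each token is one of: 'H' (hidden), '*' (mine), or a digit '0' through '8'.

H H 2 0 0
H H 2 0 0
H H 2 0 0
H H 1 0 0
H H 1 0 0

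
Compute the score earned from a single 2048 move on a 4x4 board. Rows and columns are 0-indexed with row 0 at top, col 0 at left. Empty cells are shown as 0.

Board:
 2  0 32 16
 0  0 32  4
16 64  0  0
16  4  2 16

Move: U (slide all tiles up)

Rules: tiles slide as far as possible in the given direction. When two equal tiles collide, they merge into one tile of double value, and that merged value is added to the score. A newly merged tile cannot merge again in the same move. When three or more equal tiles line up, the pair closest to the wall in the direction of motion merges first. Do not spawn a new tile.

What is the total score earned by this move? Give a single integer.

Slide up:
col 0: [2, 0, 16, 16] -> [2, 32, 0, 0]  score +32 (running 32)
col 1: [0, 0, 64, 4] -> [64, 4, 0, 0]  score +0 (running 32)
col 2: [32, 32, 0, 2] -> [64, 2, 0, 0]  score +64 (running 96)
col 3: [16, 4, 0, 16] -> [16, 4, 16, 0]  score +0 (running 96)
Board after move:
 2 64 64 16
32  4  2  4
 0  0  0 16
 0  0  0  0

Answer: 96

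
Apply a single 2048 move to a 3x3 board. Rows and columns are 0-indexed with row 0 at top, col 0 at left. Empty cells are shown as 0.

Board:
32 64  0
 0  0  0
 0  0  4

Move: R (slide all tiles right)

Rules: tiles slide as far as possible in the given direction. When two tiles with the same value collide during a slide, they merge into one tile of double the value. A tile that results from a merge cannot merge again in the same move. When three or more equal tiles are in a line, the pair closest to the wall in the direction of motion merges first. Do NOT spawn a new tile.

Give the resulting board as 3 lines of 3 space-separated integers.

Answer:  0 32 64
 0  0  0
 0  0  4

Derivation:
Slide right:
row 0: [32, 64, 0] -> [0, 32, 64]
row 1: [0, 0, 0] -> [0, 0, 0]
row 2: [0, 0, 4] -> [0, 0, 4]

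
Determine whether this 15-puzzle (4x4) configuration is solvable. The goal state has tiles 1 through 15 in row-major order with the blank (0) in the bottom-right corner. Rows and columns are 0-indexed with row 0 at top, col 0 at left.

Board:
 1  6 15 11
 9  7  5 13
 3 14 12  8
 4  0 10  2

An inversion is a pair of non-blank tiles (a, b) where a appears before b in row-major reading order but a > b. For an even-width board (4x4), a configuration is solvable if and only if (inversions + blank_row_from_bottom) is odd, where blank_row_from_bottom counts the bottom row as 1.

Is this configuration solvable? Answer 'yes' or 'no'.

Inversions: 57
Blank is in row 3 (0-indexed from top), which is row 1 counting from the bottom (bottom = 1).
57 + 1 = 58, which is even, so the puzzle is not solvable.

Answer: no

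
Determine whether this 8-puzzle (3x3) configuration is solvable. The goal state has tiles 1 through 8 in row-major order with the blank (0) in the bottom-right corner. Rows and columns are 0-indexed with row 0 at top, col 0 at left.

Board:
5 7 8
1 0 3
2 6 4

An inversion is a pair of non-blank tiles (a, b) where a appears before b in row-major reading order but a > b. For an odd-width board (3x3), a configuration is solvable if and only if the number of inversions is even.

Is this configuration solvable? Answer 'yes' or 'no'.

Answer: yes

Derivation:
Inversions (pairs i<j in row-major order where tile[i] > tile[j] > 0): 16
16 is even, so the puzzle is solvable.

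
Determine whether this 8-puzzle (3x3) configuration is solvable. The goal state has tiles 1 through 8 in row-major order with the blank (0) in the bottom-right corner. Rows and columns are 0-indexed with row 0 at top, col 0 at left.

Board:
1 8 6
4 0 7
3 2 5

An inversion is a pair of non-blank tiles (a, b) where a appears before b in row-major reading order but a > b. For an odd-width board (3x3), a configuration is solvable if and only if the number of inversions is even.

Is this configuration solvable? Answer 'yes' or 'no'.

Inversions (pairs i<j in row-major order where tile[i] > tile[j] > 0): 16
16 is even, so the puzzle is solvable.

Answer: yes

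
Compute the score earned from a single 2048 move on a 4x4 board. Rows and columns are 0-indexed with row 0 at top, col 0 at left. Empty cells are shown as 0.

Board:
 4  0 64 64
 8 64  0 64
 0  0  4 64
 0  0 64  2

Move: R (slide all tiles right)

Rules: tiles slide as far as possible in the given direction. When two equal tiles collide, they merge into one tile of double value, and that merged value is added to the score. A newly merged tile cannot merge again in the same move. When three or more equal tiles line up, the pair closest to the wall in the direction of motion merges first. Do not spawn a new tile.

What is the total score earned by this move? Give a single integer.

Slide right:
row 0: [4, 0, 64, 64] -> [0, 0, 4, 128]  score +128 (running 128)
row 1: [8, 64, 0, 64] -> [0, 0, 8, 128]  score +128 (running 256)
row 2: [0, 0, 4, 64] -> [0, 0, 4, 64]  score +0 (running 256)
row 3: [0, 0, 64, 2] -> [0, 0, 64, 2]  score +0 (running 256)
Board after move:
  0   0   4 128
  0   0   8 128
  0   0   4  64
  0   0  64   2

Answer: 256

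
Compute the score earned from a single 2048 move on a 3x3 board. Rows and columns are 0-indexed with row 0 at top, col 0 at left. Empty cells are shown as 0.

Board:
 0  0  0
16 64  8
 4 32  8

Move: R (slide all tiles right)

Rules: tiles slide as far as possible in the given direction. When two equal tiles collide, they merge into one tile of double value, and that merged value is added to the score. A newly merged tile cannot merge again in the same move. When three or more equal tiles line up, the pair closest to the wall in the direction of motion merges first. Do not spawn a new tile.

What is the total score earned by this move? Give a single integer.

Answer: 0

Derivation:
Slide right:
row 0: [0, 0, 0] -> [0, 0, 0]  score +0 (running 0)
row 1: [16, 64, 8] -> [16, 64, 8]  score +0 (running 0)
row 2: [4, 32, 8] -> [4, 32, 8]  score +0 (running 0)
Board after move:
 0  0  0
16 64  8
 4 32  8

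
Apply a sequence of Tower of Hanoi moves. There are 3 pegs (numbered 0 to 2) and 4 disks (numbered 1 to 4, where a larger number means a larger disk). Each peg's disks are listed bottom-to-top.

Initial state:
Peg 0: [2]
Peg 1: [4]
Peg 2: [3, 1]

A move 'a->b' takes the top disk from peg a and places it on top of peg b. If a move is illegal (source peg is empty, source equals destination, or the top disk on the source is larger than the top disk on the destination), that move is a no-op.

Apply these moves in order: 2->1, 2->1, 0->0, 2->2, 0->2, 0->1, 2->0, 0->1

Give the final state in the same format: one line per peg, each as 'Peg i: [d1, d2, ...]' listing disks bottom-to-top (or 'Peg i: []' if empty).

After move 1 (2->1):
Peg 0: [2]
Peg 1: [4, 1]
Peg 2: [3]

After move 2 (2->1):
Peg 0: [2]
Peg 1: [4, 1]
Peg 2: [3]

After move 3 (0->0):
Peg 0: [2]
Peg 1: [4, 1]
Peg 2: [3]

After move 4 (2->2):
Peg 0: [2]
Peg 1: [4, 1]
Peg 2: [3]

After move 5 (0->2):
Peg 0: []
Peg 1: [4, 1]
Peg 2: [3, 2]

After move 6 (0->1):
Peg 0: []
Peg 1: [4, 1]
Peg 2: [3, 2]

After move 7 (2->0):
Peg 0: [2]
Peg 1: [4, 1]
Peg 2: [3]

After move 8 (0->1):
Peg 0: [2]
Peg 1: [4, 1]
Peg 2: [3]

Answer: Peg 0: [2]
Peg 1: [4, 1]
Peg 2: [3]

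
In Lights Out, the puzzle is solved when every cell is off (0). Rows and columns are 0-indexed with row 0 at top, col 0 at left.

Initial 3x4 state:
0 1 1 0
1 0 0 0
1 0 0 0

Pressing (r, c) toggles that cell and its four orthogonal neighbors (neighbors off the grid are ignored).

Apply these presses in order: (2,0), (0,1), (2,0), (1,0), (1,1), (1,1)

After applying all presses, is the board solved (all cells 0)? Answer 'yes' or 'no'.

Answer: yes

Derivation:
After press 1 at (2,0):
0 1 1 0
0 0 0 0
0 1 0 0

After press 2 at (0,1):
1 0 0 0
0 1 0 0
0 1 0 0

After press 3 at (2,0):
1 0 0 0
1 1 0 0
1 0 0 0

After press 4 at (1,0):
0 0 0 0
0 0 0 0
0 0 0 0

After press 5 at (1,1):
0 1 0 0
1 1 1 0
0 1 0 0

After press 6 at (1,1):
0 0 0 0
0 0 0 0
0 0 0 0

Lights still on: 0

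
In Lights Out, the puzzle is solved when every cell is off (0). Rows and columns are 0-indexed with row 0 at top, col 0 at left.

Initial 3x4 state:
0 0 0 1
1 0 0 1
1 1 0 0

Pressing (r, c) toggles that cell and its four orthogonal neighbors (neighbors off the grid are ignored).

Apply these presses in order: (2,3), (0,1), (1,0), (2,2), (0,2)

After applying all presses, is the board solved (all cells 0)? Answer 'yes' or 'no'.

After press 1 at (2,3):
0 0 0 1
1 0 0 0
1 1 1 1

After press 2 at (0,1):
1 1 1 1
1 1 0 0
1 1 1 1

After press 3 at (1,0):
0 1 1 1
0 0 0 0
0 1 1 1

After press 4 at (2,2):
0 1 1 1
0 0 1 0
0 0 0 0

After press 5 at (0,2):
0 0 0 0
0 0 0 0
0 0 0 0

Lights still on: 0

Answer: yes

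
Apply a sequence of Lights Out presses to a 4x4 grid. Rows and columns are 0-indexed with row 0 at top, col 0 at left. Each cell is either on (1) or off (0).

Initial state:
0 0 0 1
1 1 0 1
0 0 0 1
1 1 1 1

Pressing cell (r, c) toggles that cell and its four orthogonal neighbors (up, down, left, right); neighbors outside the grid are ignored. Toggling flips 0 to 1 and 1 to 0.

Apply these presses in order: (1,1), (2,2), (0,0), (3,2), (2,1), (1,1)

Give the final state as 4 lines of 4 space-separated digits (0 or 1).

Answer: 1 1 0 1
0 0 1 1
1 0 1 0
1 1 1 0

Derivation:
After press 1 at (1,1):
0 1 0 1
0 0 1 1
0 1 0 1
1 1 1 1

After press 2 at (2,2):
0 1 0 1
0 0 0 1
0 0 1 0
1 1 0 1

After press 3 at (0,0):
1 0 0 1
1 0 0 1
0 0 1 0
1 1 0 1

After press 4 at (3,2):
1 0 0 1
1 0 0 1
0 0 0 0
1 0 1 0

After press 5 at (2,1):
1 0 0 1
1 1 0 1
1 1 1 0
1 1 1 0

After press 6 at (1,1):
1 1 0 1
0 0 1 1
1 0 1 0
1 1 1 0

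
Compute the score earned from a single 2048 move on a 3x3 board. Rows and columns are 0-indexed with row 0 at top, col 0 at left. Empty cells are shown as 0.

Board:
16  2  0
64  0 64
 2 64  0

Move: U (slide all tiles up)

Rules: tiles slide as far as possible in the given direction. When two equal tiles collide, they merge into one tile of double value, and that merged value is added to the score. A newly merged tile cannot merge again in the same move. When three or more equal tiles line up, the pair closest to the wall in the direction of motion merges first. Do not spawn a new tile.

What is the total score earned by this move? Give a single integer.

Slide up:
col 0: [16, 64, 2] -> [16, 64, 2]  score +0 (running 0)
col 1: [2, 0, 64] -> [2, 64, 0]  score +0 (running 0)
col 2: [0, 64, 0] -> [64, 0, 0]  score +0 (running 0)
Board after move:
16  2 64
64 64  0
 2  0  0

Answer: 0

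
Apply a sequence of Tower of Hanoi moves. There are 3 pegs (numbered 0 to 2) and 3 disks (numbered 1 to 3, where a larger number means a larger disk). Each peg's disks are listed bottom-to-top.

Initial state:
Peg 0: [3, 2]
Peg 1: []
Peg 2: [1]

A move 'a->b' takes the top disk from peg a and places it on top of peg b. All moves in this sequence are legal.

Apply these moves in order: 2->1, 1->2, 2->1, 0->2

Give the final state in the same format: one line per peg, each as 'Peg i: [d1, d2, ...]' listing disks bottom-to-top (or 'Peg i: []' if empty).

After move 1 (2->1):
Peg 0: [3, 2]
Peg 1: [1]
Peg 2: []

After move 2 (1->2):
Peg 0: [3, 2]
Peg 1: []
Peg 2: [1]

After move 3 (2->1):
Peg 0: [3, 2]
Peg 1: [1]
Peg 2: []

After move 4 (0->2):
Peg 0: [3]
Peg 1: [1]
Peg 2: [2]

Answer: Peg 0: [3]
Peg 1: [1]
Peg 2: [2]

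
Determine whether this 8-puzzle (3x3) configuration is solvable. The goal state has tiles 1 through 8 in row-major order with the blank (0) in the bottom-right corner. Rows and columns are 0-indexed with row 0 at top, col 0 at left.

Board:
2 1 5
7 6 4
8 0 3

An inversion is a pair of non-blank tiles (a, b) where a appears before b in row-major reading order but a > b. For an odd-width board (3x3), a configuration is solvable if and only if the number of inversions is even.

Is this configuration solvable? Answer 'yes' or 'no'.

Inversions (pairs i<j in row-major order where tile[i] > tile[j] > 0): 10
10 is even, so the puzzle is solvable.

Answer: yes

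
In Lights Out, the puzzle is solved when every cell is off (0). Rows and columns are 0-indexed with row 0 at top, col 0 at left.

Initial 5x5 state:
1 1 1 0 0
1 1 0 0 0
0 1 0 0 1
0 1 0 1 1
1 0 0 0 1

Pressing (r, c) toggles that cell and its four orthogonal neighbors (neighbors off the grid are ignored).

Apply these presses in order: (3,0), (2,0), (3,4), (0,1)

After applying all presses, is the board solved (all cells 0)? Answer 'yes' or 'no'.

Answer: yes

Derivation:
After press 1 at (3,0):
1 1 1 0 0
1 1 0 0 0
1 1 0 0 1
1 0 0 1 1
0 0 0 0 1

After press 2 at (2,0):
1 1 1 0 0
0 1 0 0 0
0 0 0 0 1
0 0 0 1 1
0 0 0 0 1

After press 3 at (3,4):
1 1 1 0 0
0 1 0 0 0
0 0 0 0 0
0 0 0 0 0
0 0 0 0 0

After press 4 at (0,1):
0 0 0 0 0
0 0 0 0 0
0 0 0 0 0
0 0 0 0 0
0 0 0 0 0

Lights still on: 0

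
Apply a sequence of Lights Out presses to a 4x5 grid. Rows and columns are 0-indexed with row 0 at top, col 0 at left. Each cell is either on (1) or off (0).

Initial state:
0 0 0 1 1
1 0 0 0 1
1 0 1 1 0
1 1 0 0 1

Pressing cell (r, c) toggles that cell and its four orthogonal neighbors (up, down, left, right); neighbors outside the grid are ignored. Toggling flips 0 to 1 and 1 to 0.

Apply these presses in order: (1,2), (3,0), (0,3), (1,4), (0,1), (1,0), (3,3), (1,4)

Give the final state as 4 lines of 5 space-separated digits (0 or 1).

After press 1 at (1,2):
0 0 1 1 1
1 1 1 1 1
1 0 0 1 0
1 1 0 0 1

After press 2 at (3,0):
0 0 1 1 1
1 1 1 1 1
0 0 0 1 0
0 0 0 0 1

After press 3 at (0,3):
0 0 0 0 0
1 1 1 0 1
0 0 0 1 0
0 0 0 0 1

After press 4 at (1,4):
0 0 0 0 1
1 1 1 1 0
0 0 0 1 1
0 0 0 0 1

After press 5 at (0,1):
1 1 1 0 1
1 0 1 1 0
0 0 0 1 1
0 0 0 0 1

After press 6 at (1,0):
0 1 1 0 1
0 1 1 1 0
1 0 0 1 1
0 0 0 0 1

After press 7 at (3,3):
0 1 1 0 1
0 1 1 1 0
1 0 0 0 1
0 0 1 1 0

After press 8 at (1,4):
0 1 1 0 0
0 1 1 0 1
1 0 0 0 0
0 0 1 1 0

Answer: 0 1 1 0 0
0 1 1 0 1
1 0 0 0 0
0 0 1 1 0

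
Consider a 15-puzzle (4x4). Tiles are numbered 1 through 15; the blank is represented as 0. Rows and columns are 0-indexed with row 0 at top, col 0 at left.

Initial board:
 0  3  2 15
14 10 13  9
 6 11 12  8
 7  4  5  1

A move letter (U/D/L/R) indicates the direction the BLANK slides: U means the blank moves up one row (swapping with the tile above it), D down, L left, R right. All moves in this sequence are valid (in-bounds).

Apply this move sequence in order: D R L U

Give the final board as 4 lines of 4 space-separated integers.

Answer:  0  3  2 15
14 10 13  9
 6 11 12  8
 7  4  5  1

Derivation:
After move 1 (D):
14  3  2 15
 0 10 13  9
 6 11 12  8
 7  4  5  1

After move 2 (R):
14  3  2 15
10  0 13  9
 6 11 12  8
 7  4  5  1

After move 3 (L):
14  3  2 15
 0 10 13  9
 6 11 12  8
 7  4  5  1

After move 4 (U):
 0  3  2 15
14 10 13  9
 6 11 12  8
 7  4  5  1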